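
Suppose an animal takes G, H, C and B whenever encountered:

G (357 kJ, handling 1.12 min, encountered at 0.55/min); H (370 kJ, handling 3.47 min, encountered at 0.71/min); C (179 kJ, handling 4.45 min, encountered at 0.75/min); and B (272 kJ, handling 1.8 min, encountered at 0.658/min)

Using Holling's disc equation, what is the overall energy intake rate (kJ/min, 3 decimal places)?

Energy encountered per unit search time: 0.55×357 + 0.71×370 + 0.75×179 + 0.658×272 = 772.3 kJ/min.
Handling time per unit search time: 0.55×1.12 + 0.71×3.47 + 0.75×4.45 + 0.658×1.8 = 7.602.
Rate = 772.3/(1 + 7.602) = 89.78 kJ/min.

89.783 kJ/min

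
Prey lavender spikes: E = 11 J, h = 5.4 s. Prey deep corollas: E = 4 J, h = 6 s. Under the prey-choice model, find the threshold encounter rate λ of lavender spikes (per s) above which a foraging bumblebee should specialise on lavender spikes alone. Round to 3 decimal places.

0.090 per s

Drop deep corollas once their profitability E₂/h₂ falls below the rate achievable on lavender spikes alone: E₂/h₂ = λE₁/(1 + λh₁).
Solve for λ: λE₁h₂ = E₂(1 + λh₁) → λ(E₁h₂ − E₂h₁) = E₂ → λ = E₂/(E₁h₂ − E₂h₁).
λ = 4/(11×6 − 4×5.4) = 4/44.4 = 0.09009 per s.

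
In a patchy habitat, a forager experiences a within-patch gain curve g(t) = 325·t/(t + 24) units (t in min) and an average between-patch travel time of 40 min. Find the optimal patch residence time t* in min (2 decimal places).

Maximise g(t)/(T+t): set derivative to zero → g'(t)(T+t) = g(t).
g'(t) = 325·24/(t + 24)². Setting 325·24/(t+24)² = 325t/[(t+24)(40+t)] gives 24(40+t) = t(t+24), so t² = 24×40 = 960.
t* = √960 = 30.98 min.

30.98 min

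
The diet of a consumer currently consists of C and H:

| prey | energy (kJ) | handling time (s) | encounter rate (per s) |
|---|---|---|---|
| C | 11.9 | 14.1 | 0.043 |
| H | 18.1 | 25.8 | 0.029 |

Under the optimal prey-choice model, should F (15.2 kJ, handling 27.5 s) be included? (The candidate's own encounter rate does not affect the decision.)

On C and H alone, R = ΣλE/(1+Σλh) = 1.037/2.354 = 0.4403 kJ/s.
F: E/h = 15.2/27.5 = 0.5527 kJ/s.
Since 0.5527 > R, including F increases the long-run rate.

Yes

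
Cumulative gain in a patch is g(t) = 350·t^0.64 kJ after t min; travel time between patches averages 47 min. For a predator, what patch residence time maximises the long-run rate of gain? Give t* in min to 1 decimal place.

Maximise g(t)/(T+t): set derivative to zero → g'(t)(T+t) = g(t).
g'(t) = 0.64·350·t^-0.36. Setting 0.64·350·t^-0.36 = 350·t^0.64/(47+t) gives 0.64(47+t) = t, so 0.36·t = 0.64×47.
t* = 0.64×47/0.36 = 83.56 min.

83.6 min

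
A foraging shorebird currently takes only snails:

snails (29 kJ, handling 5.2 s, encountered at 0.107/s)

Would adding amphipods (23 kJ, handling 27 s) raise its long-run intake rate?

No

Intake rate on the current diet: R = (0.107×29) / (1 + 0.107×5.2) = 3.103/1.556 = 1.994 kJ/s.
Profitability of amphipods: 23/27 = 0.8519 kJ/s.
0.8519 < 1.994, so adding amphipods would lower the average — exclude it.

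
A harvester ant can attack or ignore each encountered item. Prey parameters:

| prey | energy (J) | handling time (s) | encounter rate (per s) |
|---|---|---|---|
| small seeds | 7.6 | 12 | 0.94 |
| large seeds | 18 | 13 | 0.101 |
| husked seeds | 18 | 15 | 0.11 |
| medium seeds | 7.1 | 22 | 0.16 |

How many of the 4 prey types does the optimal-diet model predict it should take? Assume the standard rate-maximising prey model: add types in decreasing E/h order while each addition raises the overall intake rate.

Profitabilities (E/h, J/s): large seeds 1.38, husked seeds 1.2, small seeds 0.633, medium seeds 0.323. Add prey in this order while the next type's profitability exceeds the intake rate on those already taken.
Rate on top 1: 0.786. husked seeds: 1.2 > 0.786 → include.
Rate on top 2: 0.9584. small seeds: 0.633 < 0.9584 → exclude; stop.
Optimal diet: large seeds, husked seeds — 2 of 4 types.

2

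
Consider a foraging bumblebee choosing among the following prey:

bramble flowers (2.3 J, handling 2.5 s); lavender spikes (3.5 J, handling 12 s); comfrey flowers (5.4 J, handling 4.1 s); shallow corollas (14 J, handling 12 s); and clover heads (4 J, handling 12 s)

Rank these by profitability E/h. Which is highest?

In descending order of E/h:
comfrey flowers: 5.4/4.1 = 1.32 J/s
shallow corollas: 14/12 = 1.17 J/s
bramble flowers: 2.3/2.5 = 0.92 J/s
clover heads: 4/12 = 0.333 J/s
lavender spikes: 3.5/12 = 0.292 J/s

comfrey flowers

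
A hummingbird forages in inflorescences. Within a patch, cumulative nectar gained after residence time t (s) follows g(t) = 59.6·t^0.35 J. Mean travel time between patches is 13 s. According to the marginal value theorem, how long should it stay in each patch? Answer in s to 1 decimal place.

Optimal t* satisfies g'(t*) = g(t*)/(T + t*).
g'(t) = 0.35·59.6·t^-0.65. Setting 0.35·59.6·t^-0.65 = 59.6·t^0.35/(13+t) gives 0.35(13+t) = t, so 0.65·t = 0.35×13.
t* = 0.35×13/0.65 = 7 s.

7.0 s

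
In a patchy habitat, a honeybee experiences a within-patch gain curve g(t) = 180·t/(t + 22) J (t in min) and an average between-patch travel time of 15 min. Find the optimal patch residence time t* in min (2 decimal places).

Optimal t* satisfies g'(t*) = g(t*)/(T + t*).
g'(t) = 180·22/(t + 22)². Setting 180·22/(t+22)² = 180t/[(t+22)(15+t)] gives 22(15+t) = t(t+22), so t² = 22×15 = 330.
t* = √330 = 18.17 min.

18.17 min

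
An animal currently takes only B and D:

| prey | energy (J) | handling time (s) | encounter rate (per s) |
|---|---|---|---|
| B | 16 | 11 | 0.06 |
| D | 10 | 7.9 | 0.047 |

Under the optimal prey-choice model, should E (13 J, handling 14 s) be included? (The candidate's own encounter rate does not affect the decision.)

Yes

On B and D alone, R = ΣλE/(1+Σλh) = 1.43/2.031 = 0.704 J/s.
E: E/h = 13/14 = 0.9286 J/s.
0.9286 > 0.704, so adding E raises the average — include it.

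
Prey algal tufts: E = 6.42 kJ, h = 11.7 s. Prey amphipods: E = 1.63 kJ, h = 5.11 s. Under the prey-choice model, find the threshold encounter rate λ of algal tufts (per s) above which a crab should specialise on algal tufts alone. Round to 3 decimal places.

At the threshold, the rate on algal tufts alone equals the profitability of amphipods: λ·6.42/(1 + λ·11.7) = 1.63/5.11 = 0.319.
Rearranging, λ(6.42 − 0.319×11.7) = 0.319, so λ = 0.319/2.688 = 0.1187 per s.

0.119 per s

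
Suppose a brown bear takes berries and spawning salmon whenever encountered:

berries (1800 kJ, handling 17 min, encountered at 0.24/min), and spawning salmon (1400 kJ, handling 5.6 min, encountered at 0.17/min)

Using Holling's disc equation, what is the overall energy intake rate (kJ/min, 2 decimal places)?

111.07 kJ/min

Energy encountered per unit search time: 0.24×1800 + 0.17×1400 = 670 kJ/min.
Handling time per unit search time: 0.24×17 + 0.17×5.6 = 5.032.
Rate = 670/(1 + 5.032) = 111.1 kJ/min.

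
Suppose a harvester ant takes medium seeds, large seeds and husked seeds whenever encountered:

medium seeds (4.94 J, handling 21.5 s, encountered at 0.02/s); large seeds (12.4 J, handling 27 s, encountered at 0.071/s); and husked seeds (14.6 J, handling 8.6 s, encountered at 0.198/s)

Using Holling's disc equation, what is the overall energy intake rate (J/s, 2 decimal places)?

Energy encountered per unit search time: 0.02×4.94 + 0.071×12.4 + 0.198×14.6 = 3.87 J/s.
Handling time per unit search time: 0.02×21.5 + 0.071×27 + 0.198×8.6 = 4.05.
Rate = 3.87/(1 + 4.05) = 0.7664 J/s.

0.77 J/s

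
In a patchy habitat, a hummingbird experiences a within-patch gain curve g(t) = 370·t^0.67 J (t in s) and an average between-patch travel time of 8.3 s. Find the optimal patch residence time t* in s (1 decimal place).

16.9 s

Maximise g(t)/(T+t): set derivative to zero → g'(t)(T+t) = g(t).
g'(t) = 0.67·370·t^-0.33. Setting 0.67·370·t^-0.33 = 370·t^0.67/(8.3+t) gives 0.67(8.3+t) = t, so 0.33·t = 0.67×8.3.
t* = 0.67×8.3/0.33 = 16.85 s.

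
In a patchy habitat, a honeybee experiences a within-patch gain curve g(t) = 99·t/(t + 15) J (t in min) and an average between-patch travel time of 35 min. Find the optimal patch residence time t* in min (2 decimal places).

22.91 min

Optimal t* satisfies g'(t*) = g(t*)/(T + t*).
g'(t) = 99·15/(t + 15)². Setting 99·15/(t+15)² = 99t/[(t+15)(35+t)] gives 15(35+t) = t(t+15), so t² = 15×35 = 525.
t* = √525 = 22.91 min.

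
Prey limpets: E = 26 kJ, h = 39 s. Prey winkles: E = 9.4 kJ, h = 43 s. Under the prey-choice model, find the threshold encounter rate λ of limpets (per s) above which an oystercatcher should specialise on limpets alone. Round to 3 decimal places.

0.013 per s

The zero-one rule: include winkles iff E₂/h₂ > λE₁/(1+λh₁). Equality gives the switch point.
λE₁h₂ = E₂ + λE₂h₁ ⇒ λ = E₂/(E₁h₂ − E₂h₁) = 9.4/(1118 − 366.6) = 0.01251 per s.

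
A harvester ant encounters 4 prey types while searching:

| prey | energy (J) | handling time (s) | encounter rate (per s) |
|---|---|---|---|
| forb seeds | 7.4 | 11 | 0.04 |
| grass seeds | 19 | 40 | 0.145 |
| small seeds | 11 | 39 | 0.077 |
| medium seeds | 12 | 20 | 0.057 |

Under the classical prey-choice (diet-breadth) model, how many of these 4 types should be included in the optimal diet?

Profitabilities (E/h, J/s): forb seeds 0.673, medium seeds 0.6, grass seeds 0.475, small seeds 0.282. Add prey in this order while the next type's profitability exceeds the intake rate on those already taken.
Rate on top 1: 0.2056. medium seeds: 0.6 > 0.2056 → include.
Rate on top 2: 0.3798. grass seeds: 0.475 > 0.3798 → include.
Rate on top 3: 0.4457. small seeds: 0.282 < 0.4457 → exclude; stop.
Optimal diet: forb seeds, medium seeds, grass seeds — 3 of 4 types.

3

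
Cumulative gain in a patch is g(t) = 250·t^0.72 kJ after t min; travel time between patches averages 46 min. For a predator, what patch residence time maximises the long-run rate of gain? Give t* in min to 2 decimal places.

118.29 min

Maximise g(t)/(T+t): set derivative to zero → g'(t)(T+t) = g(t).
g'(t) = 0.72·250·t^-0.28. Setting 0.72·250·t^-0.28 = 250·t^0.72/(46+t) gives 0.72(46+t) = t, so 0.28·t = 0.72×46.
t* = 0.72×46/0.28 = 118.3 min.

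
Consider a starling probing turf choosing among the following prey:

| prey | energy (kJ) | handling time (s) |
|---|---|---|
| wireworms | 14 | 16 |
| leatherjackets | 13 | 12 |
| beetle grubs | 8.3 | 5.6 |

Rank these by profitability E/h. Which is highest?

In descending order of E/h:
beetle grubs: 8.3/5.6 = 1.48 kJ/s
leatherjackets: 13/12 = 1.08 kJ/s
wireworms: 14/16 = 0.875 kJ/s

beetle grubs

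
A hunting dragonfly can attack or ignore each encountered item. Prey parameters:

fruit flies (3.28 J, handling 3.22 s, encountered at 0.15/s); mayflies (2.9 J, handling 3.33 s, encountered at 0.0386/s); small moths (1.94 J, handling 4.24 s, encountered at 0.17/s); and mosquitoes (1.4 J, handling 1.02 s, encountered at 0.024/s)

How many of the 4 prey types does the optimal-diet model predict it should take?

4

Profitabilities (E/h, J/s): mosquitoes 1.37, fruit flies 1.02, mayflies 0.871, small moths 0.458. Add prey in this order while the next type's profitability exceeds the intake rate on those already taken.
Rate on top 1: 0.0328. fruit flies: 1.02 > 0.0328 → include.
Rate on top 2: 0.3487. mayflies: 0.871 > 0.3487 → include.
Rate on top 3: 0.3897. small moths: 0.458 > 0.3897 → include.
Optimal diet: mosquitoes, fruit flies, mayflies, small moths — 4 of 4 types.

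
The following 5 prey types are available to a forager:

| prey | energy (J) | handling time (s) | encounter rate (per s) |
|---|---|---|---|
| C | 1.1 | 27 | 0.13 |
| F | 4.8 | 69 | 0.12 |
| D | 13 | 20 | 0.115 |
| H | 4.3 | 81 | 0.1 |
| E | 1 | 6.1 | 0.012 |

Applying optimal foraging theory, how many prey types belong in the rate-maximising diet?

Rank by E/h (J/s): D 0.65, E 0.164, F 0.0696, H 0.0531, C 0.0407. Include each in turn until the next type's E/h falls below the running intake rate.
Rate on top 1: 0.453. E: 0.164 < 0.453 → exclude; stop.
Optimal diet: D — 1 of 5 types.

1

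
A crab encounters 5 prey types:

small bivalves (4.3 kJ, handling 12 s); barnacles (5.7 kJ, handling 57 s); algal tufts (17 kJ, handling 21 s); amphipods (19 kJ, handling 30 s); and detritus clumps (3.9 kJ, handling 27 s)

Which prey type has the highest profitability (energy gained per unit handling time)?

In descending order of E/h:
algal tufts: 17/21 = 0.81 kJ/s
amphipods: 19/30 = 0.633 kJ/s
small bivalves: 4.3/12 = 0.358 kJ/s
detritus clumps: 3.9/27 = 0.144 kJ/s
barnacles: 5.7/57 = 0.1 kJ/s

algal tufts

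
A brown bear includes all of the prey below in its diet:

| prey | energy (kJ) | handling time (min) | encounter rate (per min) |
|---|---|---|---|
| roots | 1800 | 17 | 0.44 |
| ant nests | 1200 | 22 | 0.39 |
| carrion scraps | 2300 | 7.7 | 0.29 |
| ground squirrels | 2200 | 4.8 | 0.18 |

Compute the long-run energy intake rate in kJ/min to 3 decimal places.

115.245 kJ/min

R = Σλ_iE_i / (1 + Σλ_ih_i)
Numerator: 0.44×1800 + 0.39×1200 + 0.29×2300 + 0.18×2200 = 2323
Denominator: 1 + 0.44×17 + 0.39×22 + 0.29×7.7 + 0.18×4.8 = 20.16
R = 2323/20.16 = 115.2 kJ/min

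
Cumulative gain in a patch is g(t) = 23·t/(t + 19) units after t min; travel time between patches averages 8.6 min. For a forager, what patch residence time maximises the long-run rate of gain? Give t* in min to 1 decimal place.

12.8 min

By the marginal value theorem, leave when the instantaneous gain rate g'(t) equals the habitat-wide average g(t)/(T + t).
g'(t) = 23·19/(t + 19)². Setting 23·19/(t+19)² = 23t/[(t+19)(8.6+t)] gives 19(8.6+t) = t(t+19), so t² = 19×8.6 = 163.4.
t* = √163.4 = 12.78 min.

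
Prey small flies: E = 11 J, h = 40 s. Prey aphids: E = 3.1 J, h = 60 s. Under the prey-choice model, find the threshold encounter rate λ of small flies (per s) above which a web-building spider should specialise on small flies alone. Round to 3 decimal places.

Drop aphids once their profitability E₂/h₂ falls below the rate achievable on small flies alone: E₂/h₂ = λE₁/(1 + λh₁).
Solve for λ: λE₁h₂ = E₂(1 + λh₁) → λ(E₁h₂ − E₂h₁) = E₂ → λ = E₂/(E₁h₂ − E₂h₁).
λ = 3.1/(11×60 − 3.1×40) = 3.1/536 = 0.005784 per s.

0.006 per s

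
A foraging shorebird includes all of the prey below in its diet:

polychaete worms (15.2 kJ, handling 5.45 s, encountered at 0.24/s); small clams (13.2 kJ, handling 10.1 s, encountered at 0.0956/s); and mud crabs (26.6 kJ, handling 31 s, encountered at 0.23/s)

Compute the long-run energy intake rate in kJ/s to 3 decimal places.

R = Σλ_iE_i / (1 + Σλ_ih_i)
Numerator: 0.24×15.2 + 0.0956×13.2 + 0.23×26.6 = 11.03
Denominator: 1 + 0.24×5.45 + 0.0956×10.1 + 0.23×31 = 10.4
R = 11.03/10.4 = 1.06 kJ/s

1.060 kJ/s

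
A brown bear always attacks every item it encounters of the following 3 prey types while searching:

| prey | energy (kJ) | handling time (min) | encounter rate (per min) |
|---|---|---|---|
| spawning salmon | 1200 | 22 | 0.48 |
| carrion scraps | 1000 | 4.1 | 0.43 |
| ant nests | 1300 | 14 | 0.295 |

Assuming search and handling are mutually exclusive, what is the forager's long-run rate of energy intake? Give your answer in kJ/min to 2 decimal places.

79.61 kJ/min

R = (0.48×1200 + 0.43×1000 + 0.295×1300) / (1 + 0.48×22 + 0.43×4.1 + 0.295×14) = 1390/17.45 = 79.61 kJ/min.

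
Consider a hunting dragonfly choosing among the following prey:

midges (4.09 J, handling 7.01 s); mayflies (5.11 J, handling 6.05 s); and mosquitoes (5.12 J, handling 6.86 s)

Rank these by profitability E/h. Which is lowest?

midges

Profitability E/h (J/s): midges = 4.09/7.01 = 0.583, mayflies = 5.11/6.05 = 0.845, mosquitoes = 5.12/6.86 = 0.746.
Ranked: mayflies > mosquitoes > midges.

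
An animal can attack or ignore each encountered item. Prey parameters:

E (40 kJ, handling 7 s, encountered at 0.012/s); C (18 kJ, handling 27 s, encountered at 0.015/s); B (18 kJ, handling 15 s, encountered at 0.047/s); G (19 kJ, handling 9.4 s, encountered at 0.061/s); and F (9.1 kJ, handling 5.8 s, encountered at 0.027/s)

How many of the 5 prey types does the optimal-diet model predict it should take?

4

Rank by E/h (kJ/s): E 5.71, G 2.02, F 1.57, B 1.2, C 0.667. Include each in turn until the next type's E/h falls below the running intake rate.
Rate on top 1: 0.4428. G: 2.02 > 0.4428 → include.
Rate on top 2: 0.9889. F: 1.57 > 0.9889 → include.
Rate on top 3: 1.039. B: 1.2 > 1.039 → include.
Rate on top 4: 1.084. C: 0.667 < 1.084 → exclude; stop.
Optimal diet: E, G, F, B — 4 of 5 types.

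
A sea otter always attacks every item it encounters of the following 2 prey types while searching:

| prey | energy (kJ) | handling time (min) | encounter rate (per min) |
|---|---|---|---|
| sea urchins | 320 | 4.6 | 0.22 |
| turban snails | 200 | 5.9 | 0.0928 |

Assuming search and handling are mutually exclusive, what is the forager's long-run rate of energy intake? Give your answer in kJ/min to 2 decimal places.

34.76 kJ/min

R = (0.22×320 + 0.0928×200) / (1 + 0.22×4.6 + 0.0928×5.9) = 88.96/2.56 = 34.76 kJ/min.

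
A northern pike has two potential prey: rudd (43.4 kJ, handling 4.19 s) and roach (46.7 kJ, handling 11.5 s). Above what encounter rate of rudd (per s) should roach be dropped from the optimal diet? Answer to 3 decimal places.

0.154 per s

The zero-one rule: include roach iff E₂/h₂ > λE₁/(1+λh₁). Equality gives the switch point.
λE₁h₂ = E₂ + λE₂h₁ ⇒ λ = E₂/(E₁h₂ − E₂h₁) = 46.7/(499.1 − 195.7) = 0.1539 per s.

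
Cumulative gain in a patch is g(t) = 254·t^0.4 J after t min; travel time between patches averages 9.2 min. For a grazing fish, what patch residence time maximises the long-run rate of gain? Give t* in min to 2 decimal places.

Maximise g(t)/(T+t): set derivative to zero → g'(t)(T+t) = g(t).
g'(t) = 0.4·254·t^-0.6. Setting 0.4·254·t^-0.6 = 254·t^0.4/(9.2+t) gives 0.4(9.2+t) = t, so 0.60·t = 0.4×9.2.
t* = 0.4×9.2/0.60 = 6.133 min.

6.13 min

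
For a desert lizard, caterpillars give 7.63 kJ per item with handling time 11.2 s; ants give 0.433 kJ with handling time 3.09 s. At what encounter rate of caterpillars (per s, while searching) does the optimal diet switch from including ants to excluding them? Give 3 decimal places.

The zero-one rule: include ants iff E₂/h₂ > λE₁/(1+λh₁). Equality gives the switch point.
λE₁h₂ = E₂ + λE₂h₁ ⇒ λ = E₂/(E₁h₂ − E₂h₁) = 0.433/(23.58 − 4.85) = 0.02312 per s.

0.023 per s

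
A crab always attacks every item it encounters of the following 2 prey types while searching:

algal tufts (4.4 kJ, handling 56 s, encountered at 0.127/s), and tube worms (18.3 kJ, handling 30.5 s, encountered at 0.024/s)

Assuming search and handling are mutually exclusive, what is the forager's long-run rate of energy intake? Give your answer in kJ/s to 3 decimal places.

R = Σλ_iE_i / (1 + Σλ_ih_i)
Numerator: 0.127×4.4 + 0.024×18.3 = 0.998
Denominator: 1 + 0.127×56 + 0.024×30.5 = 8.844
R = 0.998/8.844 = 0.1128 kJ/s

0.113 kJ/s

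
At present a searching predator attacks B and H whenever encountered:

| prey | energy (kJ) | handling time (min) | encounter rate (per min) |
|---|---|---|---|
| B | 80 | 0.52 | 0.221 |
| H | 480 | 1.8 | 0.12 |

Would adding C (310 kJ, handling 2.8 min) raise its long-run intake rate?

Yes

Current rate: (0.221×80 + 0.12×480)/(1 + 0.221×0.52 + 0.12×1.8) = 56.56 kJ/min.
C: E/h = 310/2.8 = 110.7 kJ/min.
Since 110.7 > R, including C increases the long-run rate.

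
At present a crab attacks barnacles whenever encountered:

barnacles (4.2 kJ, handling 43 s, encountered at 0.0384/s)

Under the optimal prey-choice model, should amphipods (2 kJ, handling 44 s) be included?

No

Intake rate on the current diet: R = (0.0384×4.2) / (1 + 0.0384×43) = 0.1613/2.651 = 0.06083 kJ/s.
Profitability of amphipods: 2/44 = 0.04545 kJ/s.
Since 0.04545 < R, time spent handling amphipods is better spent searching.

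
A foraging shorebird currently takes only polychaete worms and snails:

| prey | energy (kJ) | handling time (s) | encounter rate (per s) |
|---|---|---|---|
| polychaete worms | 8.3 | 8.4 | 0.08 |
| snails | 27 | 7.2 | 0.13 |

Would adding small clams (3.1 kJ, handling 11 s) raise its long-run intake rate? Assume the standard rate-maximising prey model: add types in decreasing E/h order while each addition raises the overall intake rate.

No

Current rate: (0.08×8.3 + 0.13×27)/(1 + 0.08×8.4 + 0.13×7.2) = 1.6 kJ/s.
small clams: E/h = 3.1/11 = 0.2818 kJ/s.
Since 0.2818 < R, time spent handling small clams is better spent searching.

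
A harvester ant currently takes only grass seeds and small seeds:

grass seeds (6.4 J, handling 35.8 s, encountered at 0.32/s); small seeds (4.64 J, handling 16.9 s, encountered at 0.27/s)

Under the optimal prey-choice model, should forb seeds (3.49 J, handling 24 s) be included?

Current rate: (0.32×6.4 + 0.27×4.64)/(1 + 0.32×35.8 + 0.27×16.9) = 0.1939 J/s.
Profitability of forb seeds: 3.49/24 = 0.1454 J/s.
Since 0.1454 < R, time spent handling forb seeds is better spent searching.

No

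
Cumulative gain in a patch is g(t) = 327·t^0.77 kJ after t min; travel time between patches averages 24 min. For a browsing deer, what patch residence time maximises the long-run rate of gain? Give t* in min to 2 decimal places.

80.35 min

Maximise g(t)/(T+t): set derivative to zero → g'(t)(T+t) = g(t).
g'(t) = 0.77·327·t^-0.23. Setting 0.77·327·t^-0.23 = 327·t^0.77/(24+t) gives 0.77(24+t) = t, so 0.23·t = 0.77×24.
t* = 0.77×24/0.23 = 80.35 min.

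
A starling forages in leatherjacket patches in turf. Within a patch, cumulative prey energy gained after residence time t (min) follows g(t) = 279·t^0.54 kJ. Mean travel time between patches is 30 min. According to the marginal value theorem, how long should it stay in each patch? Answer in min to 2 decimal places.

35.22 min

Optimal t* satisfies g'(t*) = g(t*)/(T + t*).
g'(t) = 0.54·279·t^-0.46. Setting 0.54·279·t^-0.46 = 279·t^0.54/(30+t) gives 0.54(30+t) = t, so 0.46·t = 0.54×30.
t* = 0.54×30/0.46 = 35.22 min.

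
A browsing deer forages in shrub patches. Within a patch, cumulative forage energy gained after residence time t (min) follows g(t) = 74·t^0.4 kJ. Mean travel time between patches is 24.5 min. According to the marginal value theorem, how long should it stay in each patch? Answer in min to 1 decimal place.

By the marginal value theorem, leave when the instantaneous gain rate g'(t) equals the habitat-wide average g(t)/(T + t).
g'(t) = 0.4·74·t^-0.6. Setting 0.4·74·t^-0.6 = 74·t^0.4/(24.5+t) gives 0.4(24.5+t) = t, so 0.60·t = 0.4×24.5.
t* = 0.4×24.5/0.60 = 16.33 min.

16.3 min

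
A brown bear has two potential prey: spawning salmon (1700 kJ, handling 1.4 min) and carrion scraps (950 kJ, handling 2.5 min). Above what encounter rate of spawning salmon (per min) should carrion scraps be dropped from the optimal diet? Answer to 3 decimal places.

0.325 per min

Drop carrion scraps once their profitability E₂/h₂ falls below the rate achievable on spawning salmon alone: E₂/h₂ = λE₁/(1 + λh₁).
Solve for λ: λE₁h₂ = E₂(1 + λh₁) → λ(E₁h₂ − E₂h₁) = E₂ → λ = E₂/(E₁h₂ − E₂h₁).
λ = 950/(1700×2.5 − 950×1.4) = 950/2920 = 0.3253 per min.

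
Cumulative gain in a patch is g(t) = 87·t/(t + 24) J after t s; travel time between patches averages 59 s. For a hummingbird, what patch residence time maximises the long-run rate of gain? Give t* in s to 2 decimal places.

Maximise g(t)/(T+t): set derivative to zero → g'(t)(T+t) = g(t).
g'(t) = 87·24/(t + 24)². Setting 87·24/(t+24)² = 87t/[(t+24)(59+t)] gives 24(59+t) = t(t+24), so t² = 24×59 = 1416.
t* = √1416 = 37.63 s.

37.63 s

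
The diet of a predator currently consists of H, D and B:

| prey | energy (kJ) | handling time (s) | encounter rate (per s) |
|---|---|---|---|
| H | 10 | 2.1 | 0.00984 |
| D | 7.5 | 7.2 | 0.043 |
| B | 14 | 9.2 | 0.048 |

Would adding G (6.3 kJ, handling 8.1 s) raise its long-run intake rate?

Current rate: (0.00984×10 + 0.043×7.5 + 0.048×14)/(1 + 0.00984×2.1 + 0.043×7.2 + 0.048×9.2) = 0.6168 kJ/s.
G: E/h = 6.3/8.1 = 0.7778 kJ/s.
Since 0.7778 > R, including G increases the long-run rate.

Yes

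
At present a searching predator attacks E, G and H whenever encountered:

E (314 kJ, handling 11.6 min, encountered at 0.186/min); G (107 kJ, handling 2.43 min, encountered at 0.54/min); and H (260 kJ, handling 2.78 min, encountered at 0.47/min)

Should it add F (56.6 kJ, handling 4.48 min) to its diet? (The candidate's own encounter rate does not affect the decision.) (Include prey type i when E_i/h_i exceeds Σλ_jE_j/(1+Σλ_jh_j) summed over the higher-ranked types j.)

No

On E, G and H alone, R = ΣλE/(1+Σλh) = 238.4/5.776 = 41.27 kJ/min.
F: E/h = 56.6/4.48 = 12.63 kJ/min.
12.63 < 41.27, so adding F would lower the average — exclude it.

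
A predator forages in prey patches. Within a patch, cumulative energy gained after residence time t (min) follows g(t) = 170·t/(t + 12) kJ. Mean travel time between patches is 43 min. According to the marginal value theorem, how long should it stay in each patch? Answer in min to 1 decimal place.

Optimal t* satisfies g'(t*) = g(t*)/(T + t*).
g'(t) = 170·12/(t + 12)². Setting 170·12/(t+12)² = 170t/[(t+12)(43+t)] gives 12(43+t) = t(t+12), so t² = 12×43 = 516.
t* = √516 = 22.72 min.

22.7 min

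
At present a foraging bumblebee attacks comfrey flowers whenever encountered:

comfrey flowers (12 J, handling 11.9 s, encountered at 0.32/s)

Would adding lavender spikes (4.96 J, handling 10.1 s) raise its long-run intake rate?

No

Current rate: (0.32×12)/(1 + 0.32×11.9) = 0.7987 J/s.
lavender spikes: E/h = 4.96/10.1 = 0.4911 J/s.
0.4911 < 0.7987, so adding lavender spikes would lower the average — exclude it.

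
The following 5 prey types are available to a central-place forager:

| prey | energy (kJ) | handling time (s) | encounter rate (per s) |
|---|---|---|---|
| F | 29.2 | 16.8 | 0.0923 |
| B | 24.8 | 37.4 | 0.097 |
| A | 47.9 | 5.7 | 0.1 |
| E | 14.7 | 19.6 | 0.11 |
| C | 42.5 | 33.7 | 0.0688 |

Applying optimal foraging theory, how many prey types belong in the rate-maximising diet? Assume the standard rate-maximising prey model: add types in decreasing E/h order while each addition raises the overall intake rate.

1

Rank by E/h (kJ/s): A 8.4, F 1.74, C 1.26, E 0.75, B 0.663. Include each in turn until the next type's E/h falls below the running intake rate.
Rate on top 1: 3.051. F: 1.74 < 3.051 → exclude; stop.
Optimal diet: A — 1 of 5 types.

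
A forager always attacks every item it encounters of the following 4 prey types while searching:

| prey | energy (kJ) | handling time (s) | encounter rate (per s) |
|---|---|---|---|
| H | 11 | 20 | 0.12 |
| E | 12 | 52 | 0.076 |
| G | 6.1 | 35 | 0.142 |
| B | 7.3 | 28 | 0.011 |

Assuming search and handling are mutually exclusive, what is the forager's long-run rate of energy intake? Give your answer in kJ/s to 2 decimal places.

0.25 kJ/s

Energy encountered per unit search time: 0.12×11 + 0.076×12 + 0.142×6.1 + 0.011×7.3 = 3.178 kJ/s.
Handling time per unit search time: 0.12×20 + 0.076×52 + 0.142×35 + 0.011×28 = 11.63.
Rate = 3.178/(1 + 11.63) = 0.2517 kJ/s.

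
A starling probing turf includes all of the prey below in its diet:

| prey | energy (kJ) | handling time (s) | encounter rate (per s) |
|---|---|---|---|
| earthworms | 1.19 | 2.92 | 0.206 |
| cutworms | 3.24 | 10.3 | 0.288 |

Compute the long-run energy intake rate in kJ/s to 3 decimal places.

Energy encountered per unit search time: 0.206×1.19 + 0.288×3.24 = 1.178 kJ/s.
Handling time per unit search time: 0.206×2.92 + 0.288×10.3 = 3.568.
Rate = 1.178/(1 + 3.568) = 0.2579 kJ/s.

0.258 kJ/s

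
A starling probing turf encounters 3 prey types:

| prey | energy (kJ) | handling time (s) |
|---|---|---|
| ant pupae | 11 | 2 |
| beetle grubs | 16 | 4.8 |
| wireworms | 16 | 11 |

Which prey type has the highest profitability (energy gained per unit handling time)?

ant pupae

In descending order of E/h:
ant pupae: 11/2 = 5.5 kJ/s
beetle grubs: 16/4.8 = 3.33 kJ/s
wireworms: 16/11 = 1.45 kJ/s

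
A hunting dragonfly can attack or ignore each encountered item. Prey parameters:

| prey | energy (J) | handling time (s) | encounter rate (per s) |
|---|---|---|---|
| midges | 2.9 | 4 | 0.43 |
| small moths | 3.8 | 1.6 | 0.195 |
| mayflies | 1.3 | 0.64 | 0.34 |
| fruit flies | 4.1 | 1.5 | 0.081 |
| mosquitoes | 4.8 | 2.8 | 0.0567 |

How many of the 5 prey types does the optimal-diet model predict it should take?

4

Profitabilities (E/h, J/s): fruit flies 2.73, small moths 2.37, mayflies 2.03, mosquitoes 1.71, midges 0.725. Add prey in this order while the next type's profitability exceeds the intake rate on those already taken.
Rate on top 1: 0.2961. small moths: 2.37 > 0.2961 → include.
Rate on top 2: 0.7486. mayflies: 2.03 > 0.7486 → include.
Rate on top 3: 0.9176. mosquitoes: 1.71 > 0.9176 → include.
Rate on top 4: 0.9875. midges: 0.725 < 0.9875 → exclude; stop.
Optimal diet: fruit flies, small moths, mayflies, mosquitoes — 4 of 5 types.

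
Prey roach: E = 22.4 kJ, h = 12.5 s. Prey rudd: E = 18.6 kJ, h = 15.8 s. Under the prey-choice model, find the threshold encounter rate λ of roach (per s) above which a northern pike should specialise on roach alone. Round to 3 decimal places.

The zero-one rule: include rudd iff E₂/h₂ > λE₁/(1+λh₁). Equality gives the switch point.
λE₁h₂ = E₂ + λE₂h₁ ⇒ λ = E₂/(E₁h₂ − E₂h₁) = 18.6/(353.9 − 232.5) = 0.1532 per s.

0.153 per s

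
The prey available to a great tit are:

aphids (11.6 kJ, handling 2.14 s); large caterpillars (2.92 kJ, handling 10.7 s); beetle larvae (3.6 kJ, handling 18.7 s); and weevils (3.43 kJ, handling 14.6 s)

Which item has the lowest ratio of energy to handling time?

beetle larvae

In descending order of E/h:
aphids: 11.6/2.14 = 5.42 kJ/s
large caterpillars: 2.92/10.7 = 0.273 kJ/s
weevils: 3.43/14.6 = 0.235 kJ/s
beetle larvae: 3.6/18.7 = 0.193 kJ/s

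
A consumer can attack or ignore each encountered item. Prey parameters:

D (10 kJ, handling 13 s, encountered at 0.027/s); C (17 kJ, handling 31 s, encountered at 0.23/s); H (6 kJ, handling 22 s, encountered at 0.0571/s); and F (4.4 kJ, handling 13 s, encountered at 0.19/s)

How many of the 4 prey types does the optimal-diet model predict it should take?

2

Rank by E/h (kJ/s): D 0.769, C 0.548, F 0.338, H 0.273. Include each in turn until the next type's E/h falls below the running intake rate.
Rate on top 1: 0.1999. C: 0.548 > 0.1999 → include.
Rate on top 2: 0.4929. F: 0.338 < 0.4929 → exclude; stop.
Optimal diet: D, C — 2 of 4 types.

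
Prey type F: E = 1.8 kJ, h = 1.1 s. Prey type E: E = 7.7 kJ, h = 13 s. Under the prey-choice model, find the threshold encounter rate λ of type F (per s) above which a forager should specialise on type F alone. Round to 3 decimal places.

0.516 per s

At the threshold, the rate on type F alone equals the profitability of type E: λ·1.8/(1 + λ·1.1) = 7.7/13 = 0.5923.
Rearranging, λ(1.8 − 0.5923×1.1) = 0.5923, so λ = 0.5923/1.148 = 0.5157 per s.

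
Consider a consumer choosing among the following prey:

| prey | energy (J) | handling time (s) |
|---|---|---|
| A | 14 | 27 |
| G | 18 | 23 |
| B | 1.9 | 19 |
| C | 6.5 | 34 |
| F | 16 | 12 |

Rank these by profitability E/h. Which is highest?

F

Profitability E/h (J/s): A = 14/27 = 0.519, G = 18/23 = 0.783, B = 1.9/19 = 0.1, C = 6.5/34 = 0.191, F = 16/12 = 1.33.
Ranked: F > G > A > C > B.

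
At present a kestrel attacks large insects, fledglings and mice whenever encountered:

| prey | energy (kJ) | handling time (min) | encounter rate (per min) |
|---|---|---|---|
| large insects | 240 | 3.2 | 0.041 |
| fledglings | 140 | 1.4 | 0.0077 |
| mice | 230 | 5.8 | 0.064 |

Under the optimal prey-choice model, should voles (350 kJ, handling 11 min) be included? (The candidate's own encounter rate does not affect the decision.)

On large insects, fledglings and mice alone, R = ΣλE/(1+Σλh) = 25.64/1.513 = 16.94 kJ/min.
Profitability of voles: 350/11 = 31.82 kJ/min.
Since 31.82 > R, including voles increases the long-run rate.

Yes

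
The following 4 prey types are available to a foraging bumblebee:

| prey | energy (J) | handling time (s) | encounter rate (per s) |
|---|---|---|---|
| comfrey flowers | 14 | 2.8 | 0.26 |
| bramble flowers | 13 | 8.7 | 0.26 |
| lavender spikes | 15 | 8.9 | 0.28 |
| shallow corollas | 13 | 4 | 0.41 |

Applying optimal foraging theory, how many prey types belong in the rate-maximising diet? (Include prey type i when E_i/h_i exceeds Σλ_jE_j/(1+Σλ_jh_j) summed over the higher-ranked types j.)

Rank by E/h (J/s): comfrey flowers 5, shallow corollas 3.25, lavender spikes 1.69, bramble flowers 1.49. Include each in turn until the next type's E/h falls below the running intake rate.
Rate on top 1: 2.106. shallow corollas: 3.25 > 2.106 → include.
Rate on top 2: 2.663. lavender spikes: 1.69 < 2.663 → exclude; stop.
Optimal diet: comfrey flowers, shallow corollas — 2 of 4 types.

2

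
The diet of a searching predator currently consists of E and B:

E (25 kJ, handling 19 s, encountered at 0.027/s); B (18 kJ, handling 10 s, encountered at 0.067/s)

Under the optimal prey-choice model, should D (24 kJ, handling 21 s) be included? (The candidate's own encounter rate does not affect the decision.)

Current rate: (0.027×25 + 0.067×18)/(1 + 0.027×19 + 0.067×10) = 0.8617 kJ/s.
D: E/h = 24/21 = 1.143 kJ/s.
Since 1.143 > R, including D increases the long-run rate.

Yes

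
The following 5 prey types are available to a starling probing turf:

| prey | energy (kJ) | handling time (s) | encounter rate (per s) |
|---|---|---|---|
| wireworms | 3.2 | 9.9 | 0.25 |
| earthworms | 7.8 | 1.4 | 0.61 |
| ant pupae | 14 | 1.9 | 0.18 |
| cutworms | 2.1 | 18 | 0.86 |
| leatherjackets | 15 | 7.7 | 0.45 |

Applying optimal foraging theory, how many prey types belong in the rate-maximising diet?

2

Profitabilities (E/h, kJ/s): ant pupae 7.37, earthworms 5.57, leatherjackets 1.95, wireworms 0.323, cutworms 0.117. Add prey in this order while the next type's profitability exceeds the intake rate on those already taken.
Rate on top 1: 1.878. earthworms: 5.57 > 1.878 → include.
Rate on top 2: 3.314. leatherjackets: 1.95 < 3.314 → exclude; stop.
Optimal diet: ant pupae, earthworms — 2 of 5 types.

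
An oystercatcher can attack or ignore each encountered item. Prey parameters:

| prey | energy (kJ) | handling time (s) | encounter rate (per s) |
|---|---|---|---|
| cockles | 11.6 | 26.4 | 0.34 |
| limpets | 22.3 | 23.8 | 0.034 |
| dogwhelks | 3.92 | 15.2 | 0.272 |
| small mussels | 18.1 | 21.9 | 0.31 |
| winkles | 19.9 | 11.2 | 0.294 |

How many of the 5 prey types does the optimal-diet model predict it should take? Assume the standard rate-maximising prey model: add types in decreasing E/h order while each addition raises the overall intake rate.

Rank by E/h (kJ/s): winkles 1.78, limpets 0.937, small mussels 0.826, cockles 0.439, dogwhelks 0.258. Include each in turn until the next type's E/h falls below the running intake rate.
Rate on top 1: 1.363. limpets: 0.937 < 1.363 → exclude; stop.
Optimal diet: winkles — 1 of 5 types.

1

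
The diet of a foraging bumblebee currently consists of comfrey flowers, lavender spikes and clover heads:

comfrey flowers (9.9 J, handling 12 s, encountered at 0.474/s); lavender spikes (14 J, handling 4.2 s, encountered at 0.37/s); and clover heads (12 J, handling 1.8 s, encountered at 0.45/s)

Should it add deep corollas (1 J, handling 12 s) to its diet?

Intake rate on the current diet: R = (0.474×9.9 + 0.37×14 + 0.45×12) / (1 + 0.474×12 + 0.37×4.2 + 0.45×1.8) = 15.27/9.052 = 1.687 J/s.
deep corollas: E/h = 1/12 = 0.08333 J/s.
0.08333 < 1.687, so adding deep corollas would lower the average — exclude it.

No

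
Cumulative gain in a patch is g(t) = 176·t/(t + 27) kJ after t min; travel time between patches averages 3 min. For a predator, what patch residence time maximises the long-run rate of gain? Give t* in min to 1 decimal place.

9.0 min

Maximise g(t)/(T+t): set derivative to zero → g'(t)(T+t) = g(t).
g'(t) = 176·27/(t + 27)². Setting 176·27/(t+27)² = 176t/[(t+27)(3+t)] gives 27(3+t) = t(t+27), so t² = 27×3 = 81.
t* = √81 = 9 min.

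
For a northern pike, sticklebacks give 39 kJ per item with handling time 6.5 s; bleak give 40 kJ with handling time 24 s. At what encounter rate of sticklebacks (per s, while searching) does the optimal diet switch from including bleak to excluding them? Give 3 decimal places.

At the threshold, the rate on sticklebacks alone equals the profitability of bleak: λ·39/(1 + λ·6.5) = 40/24 = 1.667.
Rearranging, λ(39 − 1.667×6.5) = 1.667, so λ = 1.667/28.17 = 0.05917 per s.

0.059 per s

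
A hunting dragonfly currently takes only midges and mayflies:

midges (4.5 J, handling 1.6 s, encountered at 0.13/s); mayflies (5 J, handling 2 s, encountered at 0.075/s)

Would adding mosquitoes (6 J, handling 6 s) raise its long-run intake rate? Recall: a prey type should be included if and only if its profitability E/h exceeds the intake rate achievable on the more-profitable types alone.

Yes

Current rate: (0.13×4.5 + 0.075×5)/(1 + 0.13×1.6 + 0.075×2) = 0.7069 J/s.
Profitability of mosquitoes: 6/6 = 1 J/s.
Since 1 > R, including mosquitoes increases the long-run rate.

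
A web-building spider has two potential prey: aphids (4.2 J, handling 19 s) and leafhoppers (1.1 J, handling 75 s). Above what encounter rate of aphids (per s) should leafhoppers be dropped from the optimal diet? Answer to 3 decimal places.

The zero-one rule: include leafhoppers iff E₂/h₂ > λE₁/(1+λh₁). Equality gives the switch point.
λE₁h₂ = E₂ + λE₂h₁ ⇒ λ = E₂/(E₁h₂ − E₂h₁) = 1.1/(315 − 20.9) = 0.00374 per s.

0.004 per s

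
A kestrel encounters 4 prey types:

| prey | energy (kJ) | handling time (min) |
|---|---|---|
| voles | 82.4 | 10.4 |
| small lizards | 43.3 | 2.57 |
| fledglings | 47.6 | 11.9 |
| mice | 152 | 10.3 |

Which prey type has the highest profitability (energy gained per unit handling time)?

small lizards

Profitability E/h (kJ/min): voles = 82.4/10.4 = 7.92, small lizards = 43.3/2.57 = 16.8, fledglings = 47.6/11.9 = 4, mice = 152/10.3 = 14.8.
Ranked: small lizards > mice > voles > fledglings.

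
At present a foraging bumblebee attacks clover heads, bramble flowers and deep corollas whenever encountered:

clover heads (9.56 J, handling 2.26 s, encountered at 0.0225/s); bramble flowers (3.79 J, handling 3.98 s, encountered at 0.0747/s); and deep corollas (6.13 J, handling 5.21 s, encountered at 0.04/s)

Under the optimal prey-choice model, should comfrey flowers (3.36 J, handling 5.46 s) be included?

Intake rate on the current diet: R = (0.0225×9.56 + 0.0747×3.79 + 0.04×6.13) / (1 + 0.0225×2.26 + 0.0747×3.98 + 0.04×5.21) = 0.7434/1.557 = 0.4776 J/s.
Profitability of comfrey flowers: 3.36/5.46 = 0.6154 J/s.
0.6154 > 0.4776, so adding comfrey flowers raises the average — include it.

Yes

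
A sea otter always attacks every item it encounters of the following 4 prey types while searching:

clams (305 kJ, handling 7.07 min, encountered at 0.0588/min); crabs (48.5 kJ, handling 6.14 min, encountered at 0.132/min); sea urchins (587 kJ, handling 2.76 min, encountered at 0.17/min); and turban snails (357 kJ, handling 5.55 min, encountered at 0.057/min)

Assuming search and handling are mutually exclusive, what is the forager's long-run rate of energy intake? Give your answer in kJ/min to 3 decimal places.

Energy encountered per unit search time: 0.0588×305 + 0.132×48.5 + 0.17×587 + 0.057×357 = 144.5 kJ/min.
Handling time per unit search time: 0.0588×7.07 + 0.132×6.14 + 0.17×2.76 + 0.057×5.55 = 2.012.
Rate = 144.5/(1 + 2.012) = 47.97 kJ/min.

47.971 kJ/min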